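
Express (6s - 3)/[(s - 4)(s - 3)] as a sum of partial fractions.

At s=4: α = (6·4 - 3)/(4 - 3) = 21. At s=3: β = (6·3 - 3)/(3 - 4) = -15
Result: 21/(s - 4) - 15/(s - 3)


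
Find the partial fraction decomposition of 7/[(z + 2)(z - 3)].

7/(z + 2)(z - 3) = A/(z + 2) + B/(z - 3). A = 7/(-2 - 3) = -7/5, B = 7/(3 + 2) = 7/5
Result: (-7/5)/(z + 2) + (7/5)/(z - 3)


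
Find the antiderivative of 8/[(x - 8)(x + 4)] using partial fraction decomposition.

Decompose: 8/[(x - 8)(x + 4)] = (2/3)/(x - 8) - (2/3)/(x + 4). Integrate each term: (2/3) ln|(x - 8)| - (2/3) ln|(x + 4)| + C


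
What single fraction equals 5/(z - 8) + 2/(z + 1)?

Common denominator (z - 8)(z + 1). Numerator: 5(z + 1) + 2(z - 8) = (5z + 5) + (2z - 16) = 7z - 11
Result: (7z - 11)/[(z - 8)(z + 1)]


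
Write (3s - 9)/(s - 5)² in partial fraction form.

(3s - 9) = A(s - 5) + B. At s = 5: B = 3·5 - 9 = 6. Coeff of s: A = 3
Result: 3/(s - 5) + 6/(s - 5)²


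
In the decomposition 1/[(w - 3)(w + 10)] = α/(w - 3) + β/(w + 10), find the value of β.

Cover-up at w = -10: β = 1/(-10 - 3) = -1/13


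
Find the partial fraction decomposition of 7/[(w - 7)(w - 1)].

7/(w - 7)(w - 1) = P/(w - 7) + Q/(w - 1). P = 7/(7 - 1) = 7/6, Q = 7/(1 - 7) = -7/6
Result: (7/6)/(w - 7) - (7/6)/(w - 1)


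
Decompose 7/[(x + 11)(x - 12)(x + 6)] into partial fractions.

Using cover-up method: P = 7/115, Q = 7/414, R = -7/90
Result: (7/115)/(x + 11) + (7/414)/(x - 12) - (7/90)/(x + 6)


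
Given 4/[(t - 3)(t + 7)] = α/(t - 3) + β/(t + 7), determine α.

Cover-up at t = 3: α = 4/(3 + 7) = 4/10 = 2/5


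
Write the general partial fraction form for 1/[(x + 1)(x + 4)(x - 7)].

Three distinct linear factors: A/(x + 1) + B/(x + 4) + C/(x - 7)


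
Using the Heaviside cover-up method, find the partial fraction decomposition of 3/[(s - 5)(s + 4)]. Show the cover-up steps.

Cover (s - 5): set s=5, get A = 3/(5 + 4) = 1/3. Cover (s + 4): set s=-4, get B = 3/(-4 - 5) = -1/3.
Result: (1/3)/(s - 5) - (1/3)/(s + 4)


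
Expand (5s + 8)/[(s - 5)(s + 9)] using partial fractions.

At s=5: P = (5·5 + 8)/(5 + 9) = 33/14. At s=-9: Q = (5·(-9) + 8)/(-9 - 5) = 37/14
Result: (33/14)/(s - 5) + (37/14)/(s + 9)


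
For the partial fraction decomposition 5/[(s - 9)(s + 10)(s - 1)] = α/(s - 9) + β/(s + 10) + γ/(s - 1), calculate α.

Cover-up at s = 9: α = 5/[(9 + 10)(9 - 1)] = 5/[(19)(8)] = 5/152


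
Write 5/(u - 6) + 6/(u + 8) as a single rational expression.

Common denominator (u - 6)(u + 8). Numerator: 5(u + 8) + 6(u - 6) = (5u + 40) + (6u - 36) = 11u + 4
Result: (11u + 4)/[(u - 6)(u + 8)]


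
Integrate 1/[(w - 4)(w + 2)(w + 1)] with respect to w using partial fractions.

Cover-up: α = 1/30, β = 1/6, γ = -1/5. Decomposition: (1/30)/(w - 4) + (1/6)/(w + 2) - (1/5)/(w + 1). Integrate each term: (1/30) ln|(w - 4)| + (1/6) ln|(w + 2)| - (1/5) ln|(w + 1)| + C


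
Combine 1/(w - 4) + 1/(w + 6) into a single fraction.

Common denominator (w - 4)(w + 6). Numerator: 1(w + 6) + 1(w - 4) = (w + 6) + (w - 4) = 2w + 2
Result: (2w + 2)/[(w - 4)(w + 6)]


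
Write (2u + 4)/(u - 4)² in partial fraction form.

(2u + 4) = α(u - 4) + β. At u = 4: β = 2·4 + 4 = 12. Coeff of u: α = 2
Result: 2/(u - 4) + 12/(u - 4)²


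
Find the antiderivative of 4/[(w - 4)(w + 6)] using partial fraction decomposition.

Decompose: 4/[(w - 4)(w + 6)] = (2/5)/(w - 4) - (2/5)/(w + 6). Integrate each term: (2/5) ln|(w - 4)| - (2/5) ln|(w + 6)| + C


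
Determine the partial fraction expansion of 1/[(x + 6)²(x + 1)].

Cover-up at x=-1: R = 1/(-1 + 6)² = 1/25. Cover-up at x=-6: Q = 1/(-6 + 1) = -1/5. Comparing x² coeff: P = -R = -1/25
Result: (-1/25)/(x + 6) - (1/5)/(x + 6)² + (1/25)/(x + 1)


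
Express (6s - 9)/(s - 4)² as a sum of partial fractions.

(6s - 9) = P(s - 4) + Q. At s = 4: Q = 6·4 - 9 = 15. Coeff of s: P = 6
Result: 6/(s - 4) + 15/(s - 4)²


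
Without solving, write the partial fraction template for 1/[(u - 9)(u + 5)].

Distinct linear factors: A/(u - 9) + B/(u + 5)


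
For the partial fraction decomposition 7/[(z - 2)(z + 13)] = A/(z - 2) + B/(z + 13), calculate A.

Cover-up at z = 2: A = 7/(2 + 13) = 7/15


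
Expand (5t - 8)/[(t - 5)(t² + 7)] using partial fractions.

At t=5: α = (5·5 - 8)/(5² + 7) = 17/32. β = -α = -17/32, γ = 5 - 5·α = 75/32
Result: (17/32)/(t - 5) - ((17/32)t - 75/32)/(t² + 7)


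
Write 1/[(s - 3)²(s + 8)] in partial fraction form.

Cover-up at s=-8: R = 1/(-8 - 3)² = 1/121. Cover-up at s=3: Q = 1/(3 + 8) = 1/11. Comparing s² coeff: P = -R = -1/121
Result: (-1/121)/(s - 3) + (1/11)/(s - 3)² + (1/121)/(s + 8)


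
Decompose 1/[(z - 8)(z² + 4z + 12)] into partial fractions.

Cover-up at z = 8: A = 1/(8² + 4·8 + 12) = 1/108. Then B = -A = -1/108, C = -A·(4 + 8) = -1/9
Result: (1/108)/(z - 8) - ((1/108)z + 1/9)/(z² + 4z + 12)


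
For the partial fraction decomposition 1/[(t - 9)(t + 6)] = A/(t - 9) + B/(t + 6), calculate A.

Cover-up at t = 9: A = 1/(9 + 6) = 1/15


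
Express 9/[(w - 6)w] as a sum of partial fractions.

9/(w - 6)w = α/(w - 6) + β/w. α = 9/(6 - 0) = 3/2, β = 9/(0 - 6) = -3/2
Result: (3/2)/(w - 6) - (3/2)/w


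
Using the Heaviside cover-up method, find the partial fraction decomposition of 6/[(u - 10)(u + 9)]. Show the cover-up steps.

Cover (u - 10): set u=10, get P = 6/(10 + 9) = 6/19. Cover (u + 9): set u=-9, get Q = 6/(-9 - 10) = -6/19.
Result: (6/19)/(u - 10) - (6/19)/(u + 9)


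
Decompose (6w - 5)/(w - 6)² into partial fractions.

(6w - 5) = A(w - 6) + B. At w = 6: B = 6·6 - 5 = 31. Coeff of w: A = 6
Result: 6/(w - 6) + 31/(w - 6)²


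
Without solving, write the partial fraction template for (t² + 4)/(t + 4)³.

Repeated linear factor (power 3): α/(t + 4) + β/(t + 4)² + γ/(t + 4)³


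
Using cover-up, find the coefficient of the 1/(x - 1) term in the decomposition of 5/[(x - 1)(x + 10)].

Cover (x - 1), set x=1: 5/((x + 10) at x=1) = 5/(11) = 5/11


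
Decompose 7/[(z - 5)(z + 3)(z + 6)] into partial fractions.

Using cover-up method: P = 7/88, Q = -7/24, R = 7/33
Result: (7/88)/(z - 5) - (7/24)/(z + 3) + (7/33)/(z + 6)


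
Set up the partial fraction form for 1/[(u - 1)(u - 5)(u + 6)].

Three distinct linear factors: P/(u - 1) + Q/(u - 5) + R/(u + 6)


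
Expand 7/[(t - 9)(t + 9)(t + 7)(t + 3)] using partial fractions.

Using Heaviside cover-up: (7/3456)/(t - 9) - (7/216)/(t + 9) + (7/128)/(t + 7) - (7/288)/(t + 3)


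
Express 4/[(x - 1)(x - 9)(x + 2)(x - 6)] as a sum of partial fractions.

Using Heaviside cover-up: (1/30)/(x - 1) + (1/66)/(x - 9) - (1/66)/(x + 2) - (1/30)/(x - 6)


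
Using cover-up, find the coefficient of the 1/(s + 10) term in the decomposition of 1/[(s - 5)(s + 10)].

Cover (s + 10), set s=-10: 1/((s - 5) at s=-10) = 1/(-15) = -1/15


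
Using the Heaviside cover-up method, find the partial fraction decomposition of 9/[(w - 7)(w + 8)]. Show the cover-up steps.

Cover (w - 7): set w=7, get P = 9/(7 + 8) = 3/5. Cover (w + 8): set w=-8, get Q = 9/(-8 - 7) = -3/5.
Result: (3/5)/(w - 7) - (3/5)/(w + 8)


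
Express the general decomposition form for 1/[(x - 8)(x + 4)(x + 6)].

Three distinct linear factors: A/(x - 8) + B/(x + 4) + C/(x + 6)


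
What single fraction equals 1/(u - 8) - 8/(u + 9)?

Common denominator (u - 8)(u + 9). Numerator: 1(u + 9) - 8(u - 8) = (u + 9) - (8u - 64) = -7u + 73
Result: (-7u + 73)/[(u - 8)(u + 9)]


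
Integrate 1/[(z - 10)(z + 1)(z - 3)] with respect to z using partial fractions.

Cover-up: α = 1/77, β = 1/44, γ = -1/28. Decomposition: (1/77)/(z - 10) + (1/44)/(z + 1) - (1/28)/(z - 3). Integrate each term: (1/77) ln|(z - 10)| + (1/44) ln|(z + 1)| - (1/28) ln|(z - 3)| + C


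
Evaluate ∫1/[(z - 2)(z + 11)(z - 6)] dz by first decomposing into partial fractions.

Cover-up: α = -1/52, β = 1/221, γ = 1/68. Decomposition: (-1/52)/(z - 2) + (1/221)/(z + 11) + (1/68)/(z - 6). Integrate each term: (-1/52) ln|(z - 2)| + (1/221) ln|(z + 11)| + (1/68) ln|(z - 6)| + C


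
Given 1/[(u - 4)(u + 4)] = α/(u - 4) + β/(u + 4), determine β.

Cover-up at u = -4: β = 1/(-4 - 4) = -1/8


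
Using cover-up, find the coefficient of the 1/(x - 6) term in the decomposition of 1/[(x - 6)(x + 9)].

Cover (x - 6), set x=6: 1/((x + 9) at x=6) = 1/(15) = 1/15


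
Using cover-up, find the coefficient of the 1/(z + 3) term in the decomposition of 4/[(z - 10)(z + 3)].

Cover (z + 3), set z=-3: 4/((z - 10) at z=-3) = 4/(-13) = -4/13


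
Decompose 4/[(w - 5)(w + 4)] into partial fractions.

4/(w - 5)(w + 4) = A/(w - 5) + B/(w + 4). A = 4/(5 + 4) = 4/9, B = 4/(-4 - 5) = -4/9
Result: (4/9)/(w - 5) - (4/9)/(w + 4)


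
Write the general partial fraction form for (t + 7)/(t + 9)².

Repeated linear factor: P/(t + 9) + Q/(t + 9)²


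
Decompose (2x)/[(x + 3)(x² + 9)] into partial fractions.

At x=-3: A = (2·(-3) + 0)/((-3)² + 9) = -1/3. B = -A = 1/3, C = 2 - (-3)·A = 1
Result: (-1/3)/(x + 3) + ((1/3)x + 1)/(x² + 9)


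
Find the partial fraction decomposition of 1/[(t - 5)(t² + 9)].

Cover-up at t = 5: P = 1/(5² + 9) = 1/34. Then Q = -P = -1/34, R = -P·(0 + 5) = -5/34
Result: (1/34)/(t - 5) - ((1/34)t + 5/34)/(t² + 9)


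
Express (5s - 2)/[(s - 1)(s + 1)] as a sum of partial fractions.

At s=1: A = (5·1 - 2)/(1 + 1) = 3/2. At s=-1: B = (5·(-1) - 2)/(-1 - 1) = 7/2
Result: (3/2)/(s - 1) + (7/2)/(s + 1)


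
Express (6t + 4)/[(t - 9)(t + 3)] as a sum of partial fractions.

At t=9: P = (6·9 + 4)/(9 + 3) = 29/6. At t=-3: Q = (6·(-3) + 4)/(-3 - 9) = 7/6
Result: (29/6)/(t - 9) + (7/6)/(t + 3)


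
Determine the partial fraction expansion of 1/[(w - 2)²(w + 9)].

Cover-up at w=-9: γ = 1/(-9 - 2)² = 1/121. Cover-up at w=2: β = 1/(2 + 9) = 1/11. Comparing w² coeff: α = -γ = -1/121
Result: (-1/121)/(w - 2) + (1/11)/(w - 2)² + (1/121)/(w + 9)


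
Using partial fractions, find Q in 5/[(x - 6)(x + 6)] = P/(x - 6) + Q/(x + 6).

Cover-up at x = -6: Q = 5/(-6 - 6) = -5/12


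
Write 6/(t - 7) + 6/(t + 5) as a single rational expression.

Common denominator (t - 7)(t + 5). Numerator: 6(t + 5) + 6(t - 7) = (6t + 30) + (6t - 42) = 12t - 12
Result: (12t - 12)/[(t - 7)(t + 5)]


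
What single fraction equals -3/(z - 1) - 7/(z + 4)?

Common denominator (z - 1)(z + 4). Numerator: -3(z + 4) - 7(z - 1) = (-3z - 12) - (7z - 7) = -10z - 5
Result: (-10z - 5)/[(z - 1)(z + 4)]


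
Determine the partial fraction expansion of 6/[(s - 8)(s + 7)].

6/(s - 8)(s + 7) = A/(s - 8) + B/(s + 7). A = 6/(8 + 7) = 2/5, B = 6/(-7 - 8) = -2/5
Result: (2/5)/(s - 8) - (2/5)/(s + 7)


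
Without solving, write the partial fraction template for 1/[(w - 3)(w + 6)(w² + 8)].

Two linear + quadratic: P/(w - 3) + Q/(w + 6) + (Rw + S)/(w² + 8)


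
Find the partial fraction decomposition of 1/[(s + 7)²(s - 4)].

Cover-up at s=4: γ = 1/(4 + 7)² = 1/121. Cover-up at s=-7: β = 1/(-7 - 4) = -1/11. Comparing s² coeff: α = -γ = -1/121
Result: (-1/121)/(s + 7) - (1/11)/(s + 7)² + (1/121)/(s - 4)


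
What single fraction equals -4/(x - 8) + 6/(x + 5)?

Common denominator (x - 8)(x + 5). Numerator: -4(x + 5) + 6(x - 8) = (-4x - 20) + (6x - 48) = 2x - 68
Result: (2x - 68)/[(x - 8)(x + 5)]


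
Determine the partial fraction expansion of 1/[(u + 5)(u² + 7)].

Cover-up at u = -5: P = 1/((-5)² + 7) = 1/32. Then Q = -P = -1/32, R = -P·(0 - 5) = 5/32
Result: (1/32)/(u + 5) - ((1/32)u - 5/32)/(u² + 7)


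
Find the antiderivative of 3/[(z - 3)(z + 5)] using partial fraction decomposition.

Decompose: 3/[(z - 3)(z + 5)] = (3/8)/(z - 3) - (3/8)/(z + 5). Integrate each term: (3/8) ln|(z - 3)| - (3/8) ln|(z + 5)| + C


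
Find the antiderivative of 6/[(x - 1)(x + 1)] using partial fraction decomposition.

Decompose: 6/[(x - 1)(x + 1)] = 3/(x - 1) - 3/(x + 1). Integrate each term: 3 ln|(x - 1)| - 3 ln|(x + 1)| + C


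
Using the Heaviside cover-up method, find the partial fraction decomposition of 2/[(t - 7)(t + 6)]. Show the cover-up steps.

Cover (t - 7): set t=7, get P = 2/(7 + 6) = 2/13. Cover (t + 6): set t=-6, get Q = 2/(-6 - 7) = -2/13.
Result: (2/13)/(t - 7) - (2/13)/(t + 6)


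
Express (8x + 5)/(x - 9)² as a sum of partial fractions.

(8x + 5) = P(x - 9) + Q. At x = 9: Q = 8·9 + 5 = 77. Coeff of x: P = 8
Result: 8/(x - 9) + 77/(x - 9)²


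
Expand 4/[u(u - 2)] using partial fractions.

4/u(u - 2) = A/u + B/(u - 2). A = 4/(0 - 2) = -2, B = 4/(2 - 0) = 2
Result: -2/u + 2/(u - 2)


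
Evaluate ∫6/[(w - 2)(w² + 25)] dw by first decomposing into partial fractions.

Cover-up at w=2: α = 6/(2²+25) = 6/29. Coeff matching: β = -6/29, γ = -12/29. Decomposition: (6/29)/(w - 2) - ((6/29)w + 12/29)/(w² + 25). Integrate: linear → ln, quadratic → (1/2)ln + arctan: (6/29) ln|(w - 2)| - (3/29) ln(w² + 25) - (12/145) arctan(w/5) + C


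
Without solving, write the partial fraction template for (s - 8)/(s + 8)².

Repeated linear factor: A/(s + 8) + B/(s + 8)²


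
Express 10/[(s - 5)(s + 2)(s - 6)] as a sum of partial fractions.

Using cover-up method: A = -10/7, B = 5/28, C = 5/4
Result: (-10/7)/(s - 5) + (5/28)/(s + 2) + (5/4)/(s - 6)


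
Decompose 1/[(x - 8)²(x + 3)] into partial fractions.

Cover-up at x=-3: γ = 1/(-3 - 8)² = 1/121. Cover-up at x=8: β = 1/(8 + 3) = 1/11. Comparing x² coeff: α = -γ = -1/121
Result: (-1/121)/(x - 8) + (1/11)/(x - 8)² + (1/121)/(x + 3)


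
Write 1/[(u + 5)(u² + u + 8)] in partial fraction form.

Cover-up at u = -5: A = 1/((-5)² + 1·(-5) + 8) = 1/28. Then B = -A = -1/28, C = -A·(1 - 5) = 1/7
Result: (1/28)/(u + 5) - ((1/28)u - 1/7)/(u² + u + 8)


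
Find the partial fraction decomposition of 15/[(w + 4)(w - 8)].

15/(w + 4)(w - 8) = A/(w + 4) + B/(w - 8). A = 15/(-4 - 8) = -5/4, B = 15/(8 + 4) = 5/4
Result: (-5/4)/(w + 4) + (5/4)/(w - 8)


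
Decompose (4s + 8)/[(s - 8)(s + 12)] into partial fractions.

At s=8: A = (4·8 + 8)/(8 + 12) = 2. At s=-12: B = (4·(-12) + 8)/(-12 - 8) = 2
Result: 2/(s - 8) + 2/(s + 12)


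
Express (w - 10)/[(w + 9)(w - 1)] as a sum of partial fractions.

At w=-9: P = (1·(-9) - 10)/(-9 - 1) = 19/10. At w=1: Q = (1·1 - 10)/(1 + 9) = -9/10
Result: (19/10)/(w + 9) - (9/10)/(w - 1)


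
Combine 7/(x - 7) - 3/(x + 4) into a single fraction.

Common denominator (x - 7)(x + 4). Numerator: 7(x + 4) - 3(x - 7) = (7x + 28) - (3x - 21) = 4x + 49
Result: (4x + 49)/[(x - 7)(x + 4)]


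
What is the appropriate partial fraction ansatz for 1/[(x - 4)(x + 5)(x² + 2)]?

Two linear + quadratic: A/(x - 4) + B/(x + 5) + (Cx + D)/(x² + 2)


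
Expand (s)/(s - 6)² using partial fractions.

(s) = A(s - 6) + B. At s = 6: B = 1·6 + 0 = 6. Coeff of s: A = 1
Result: 1/(s - 6) + 6/(s - 6)²


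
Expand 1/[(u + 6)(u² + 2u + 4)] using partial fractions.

Cover-up at u = -6: P = 1/((-6)² + 2·(-6) + 4) = 1/28. Then Q = -P = -1/28, R = -P·(2 - 6) = 1/7
Result: (1/28)/(u + 6) - ((1/28)u - 1/7)/(u² + 2u + 4)


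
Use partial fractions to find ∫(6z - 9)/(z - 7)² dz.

Decompose: α = 6, β = 6·7 - 9 = 33, so (6z - 9)/(z - 7)² = 6/(z - 7) + 33/(z - 7)². Integrate: ∫ α/(z - 7) dz = 6 ln|(z - 7)|; ∫ β/(z - 7)² dz = -33/(z - 7). Sum: 6 ln|(z - 7)| - 33/(z - 7) + C


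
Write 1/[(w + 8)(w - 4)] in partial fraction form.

1/(w + 8)(w - 4) = P/(w + 8) + Q/(w - 4). P = 1/(-8 - 4) = -1/12, Q = 1/(4 + 8) = 1/12
Result: (-1/12)/(w + 8) + (1/12)/(w - 4)


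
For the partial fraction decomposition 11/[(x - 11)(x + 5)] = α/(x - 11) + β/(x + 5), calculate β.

Cover-up at x = -5: β = 11/(-5 - 11) = -11/16


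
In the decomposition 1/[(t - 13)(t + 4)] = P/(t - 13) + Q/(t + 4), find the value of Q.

Cover-up at t = -4: Q = 1/(-4 - 13) = -1/17


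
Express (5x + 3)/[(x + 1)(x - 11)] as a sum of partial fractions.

At x=-1: α = (5·(-1) + 3)/(-1 - 11) = 1/6. At x=11: β = (5·11 + 3)/(11 + 1) = 29/6
Result: (1/6)/(x + 1) + (29/6)/(x - 11)


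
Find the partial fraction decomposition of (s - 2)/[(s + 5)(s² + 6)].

At s=-5: α = (1·(-5) - 2)/((-5)² + 6) = -7/31. β = -α = 7/31, γ = 1 - (-5)·α = -4/31
Result: (-7/31)/(s + 5) + ((7/31)s - 4/31)/(s² + 6)


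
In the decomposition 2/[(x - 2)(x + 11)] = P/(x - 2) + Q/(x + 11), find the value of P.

Cover-up at x = 2: P = 2/(2 + 11) = 2/13


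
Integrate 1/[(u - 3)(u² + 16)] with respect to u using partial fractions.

Cover-up at u=3: A = 1/(3²+16) = 1/25. Coeff matching: B = -1/25, C = -3/25. Decomposition: (1/25)/(u - 3) - ((1/25)u + 3/25)/(u² + 16). Integrate: linear → ln, quadratic → (1/2)ln + arctan: (1/25) ln|(u - 3)| - (1/50) ln(u² + 16) - (3/100) arctan(u/4) + C


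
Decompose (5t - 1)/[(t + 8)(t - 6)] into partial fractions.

At t=-8: A = (5·(-8) - 1)/(-8 - 6) = 41/14. At t=6: B = (5·6 - 1)/(6 + 8) = 29/14
Result: (41/14)/(t + 8) + (29/14)/(t - 6)


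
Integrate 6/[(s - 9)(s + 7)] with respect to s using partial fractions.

Decompose: 6/[(s - 9)(s + 7)] = (3/8)/(s - 9) - (3/8)/(s + 7). Integrate each term: (3/8) ln|(s - 9)| - (3/8) ln|(s + 7)| + C


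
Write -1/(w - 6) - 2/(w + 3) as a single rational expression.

Common denominator (w - 6)(w + 3). Numerator: -1(w + 3) - 2(w - 6) = (-w - 3) - (2w - 12) = -3w + 9
Result: (-3w + 9)/[(w - 6)(w + 3)]


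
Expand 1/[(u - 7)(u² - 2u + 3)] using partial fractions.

Cover-up at u = 7: A = 1/(7² - 2·7 + 3) = 1/38. Then B = -A = -1/38, C = -A·(-2 + 7) = -5/38
Result: (1/38)/(u - 7) - ((1/38)u + 5/38)/(u² - 2u + 3)


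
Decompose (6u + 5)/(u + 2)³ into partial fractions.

(6u + 5) = P(u + 2)² + Q(u + 2) + R. At u = -2: R = 6·(-2) + 5 = -7. Coefficients: P = 0, Q = 6
Result: 6/(u + 2)² - 7/(u + 2)³


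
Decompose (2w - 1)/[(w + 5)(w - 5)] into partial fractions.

At w=-5: A = (2·(-5) - 1)/(-5 - 5) = 11/10. At w=5: B = (2·5 - 1)/(5 + 5) = 9/10
Result: (11/10)/(w + 5) + (9/10)/(w - 5)


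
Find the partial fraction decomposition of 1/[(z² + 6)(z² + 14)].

Coefficient matching gives α = γ = 0, β = 1/(14-6) = 1/8, δ = -β = -1/8
Result: (1/8)/(z² + 6) - (1/8)/(z² + 14)


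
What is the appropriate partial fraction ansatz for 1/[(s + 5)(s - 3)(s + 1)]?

Three distinct linear factors: α/(s + 5) + β/(s - 3) + γ/(s + 1)


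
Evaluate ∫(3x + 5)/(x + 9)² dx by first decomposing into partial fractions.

Decompose: α = 3, β = 3·(-9) + 5 = -22, so (3x + 5)/(x + 9)² = 3/(x + 9) - 22/(x + 9)². Integrate: ∫ α/(x + 9) dx = 3 ln|(x + 9)|; ∫ β/(x + 9)² dx = 22/(x + 9). Sum: 3 ln|(x + 9)| + 22/(x + 9) + C


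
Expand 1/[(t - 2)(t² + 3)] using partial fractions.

Cover-up at t = 2: P = 1/(2² + 3) = 1/7. Then Q = -P = -1/7, R = -P·(0 + 2) = -2/7
Result: (1/7)/(t - 2) - ((1/7)t + 2/7)/(t² + 3)


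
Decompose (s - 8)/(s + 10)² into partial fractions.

(s - 8) = α(s + 10) + β. At s = -10: β = 1·(-10) - 8 = -18. Coeff of s: α = 1
Result: 1/(s + 10) - 18/(s + 10)²


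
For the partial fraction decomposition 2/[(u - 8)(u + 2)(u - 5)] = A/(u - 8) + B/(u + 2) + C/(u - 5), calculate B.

Cover-up at u = -2: B = 2/[(-2 - 8)(-2 - 5)] = 2/[(-10)(-7)] = 2/70 = 1/35


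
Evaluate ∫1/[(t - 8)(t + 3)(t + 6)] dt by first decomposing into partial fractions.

Cover-up: α = 1/154, β = -1/33, γ = 1/42. Decomposition: (1/154)/(t - 8) - (1/33)/(t + 3) + (1/42)/(t + 6). Integrate each term: (1/154) ln|(t - 8)| - (1/33) ln|(t + 3)| + (1/42) ln|(t + 6)| + C


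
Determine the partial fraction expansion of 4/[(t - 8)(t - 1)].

4/(t - 8)(t - 1) = α/(t - 8) + β/(t - 1). α = 4/(8 - 1) = 4/7, β = 4/(1 - 8) = -4/7
Result: (4/7)/(t - 8) - (4/7)/(t - 1)


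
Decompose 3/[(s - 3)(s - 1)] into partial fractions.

3/(s - 3)(s - 1) = P/(s - 3) + Q/(s - 1). P = 3/(3 - 1) = 3/2, Q = 3/(1 - 3) = -3/2
Result: (3/2)/(s - 3) - (3/2)/(s - 1)


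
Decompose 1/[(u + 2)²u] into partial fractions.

Cover-up at u=0: C = 1/(0 + 2)² = 1/4. Cover-up at u=-2: B = 1/(-2 - 0) = -1/2. Comparing u² coeff: A = -C = -1/4
Result: (-1/4)/(u + 2) - (1/2)/(u + 2)² + (1/4)/u


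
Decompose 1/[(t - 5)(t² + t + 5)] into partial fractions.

Cover-up at t = 5: A = 1/(5² + 1·5 + 5) = 1/35. Then B = -A = -1/35, C = -A·(1 + 5) = -6/35
Result: (1/35)/(t - 5) - ((1/35)t + 6/35)/(t² + t + 5)


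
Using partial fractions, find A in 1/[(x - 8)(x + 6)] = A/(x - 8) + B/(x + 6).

Cover-up at x = 8: A = 1/(8 + 6) = 1/14


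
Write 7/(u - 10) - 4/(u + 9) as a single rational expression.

Common denominator (u - 10)(u + 9). Numerator: 7(u + 9) - 4(u - 10) = (7u + 63) - (4u - 40) = 3u + 103
Result: (3u + 103)/[(u - 10)(u + 9)]


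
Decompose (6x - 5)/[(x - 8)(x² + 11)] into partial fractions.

At x=8: A = (6·8 - 5)/(8² + 11) = 43/75. B = -A = -43/75, C = 6 - 8·A = 106/75
Result: (43/75)/(x - 8) - ((43/75)x - 106/75)/(x² + 11)


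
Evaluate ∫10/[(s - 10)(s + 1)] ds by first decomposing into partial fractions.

Decompose: 10/[(s - 10)(s + 1)] = (10/11)/(s - 10) - (10/11)/(s + 1). Integrate each term: (10/11) ln|(s - 10)| - (10/11) ln|(s + 1)| + C


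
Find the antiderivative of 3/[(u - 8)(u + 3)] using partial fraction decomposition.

Decompose: 3/[(u - 8)(u + 3)] = (3/11)/(u - 8) - (3/11)/(u + 3). Integrate each term: (3/11) ln|(u - 8)| - (3/11) ln|(u + 3)| + C


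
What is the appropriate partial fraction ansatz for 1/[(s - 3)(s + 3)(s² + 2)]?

Two linear + quadratic: P/(s - 3) + Q/(s + 3) + (Rs + S)/(s² + 2)


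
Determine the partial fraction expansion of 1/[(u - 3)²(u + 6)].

Cover-up at u=-6: R = 1/(-6 - 3)² = 1/81. Cover-up at u=3: Q = 1/(3 + 6) = 1/9. Comparing u² coeff: P = -R = -1/81
Result: (-1/81)/(u - 3) + (1/9)/(u - 3)² + (1/81)/(u + 6)


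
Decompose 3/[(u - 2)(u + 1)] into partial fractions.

3/(u - 2)(u + 1) = α/(u - 2) + β/(u + 1). α = 3/(2 + 1) = 1, β = 3/(-1 - 2) = -1
Result: 1/(u - 2) - 1/(u + 1)


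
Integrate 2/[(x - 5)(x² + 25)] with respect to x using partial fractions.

Cover-up at x=5: P = 2/(5²+25) = 1/25. Coeff matching: Q = -1/25, R = -1/5. Decomposition: (1/25)/(x - 5) - ((1/25)x + 1/5)/(x² + 25). Integrate: linear → ln, quadratic → (1/2)ln + arctan: (1/25) ln|(x - 5)| - (1/50) ln(x² + 25) - (1/25) arctan(x/5) + C


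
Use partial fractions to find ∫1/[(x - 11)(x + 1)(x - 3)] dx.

Cover-up: P = 1/96, Q = 1/48, R = -1/32. Decomposition: (1/96)/(x - 11) + (1/48)/(x + 1) - (1/32)/(x - 3). Integrate each term: (1/96) ln|(x - 11)| + (1/48) ln|(x + 1)| - (1/32) ln|(x - 3)| + C


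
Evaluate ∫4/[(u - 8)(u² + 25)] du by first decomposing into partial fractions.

Cover-up at u=8: P = 4/(8²+25) = 4/89. Coeff matching: Q = -4/89, R = -32/89. Decomposition: (4/89)/(u - 8) - ((4/89)u + 32/89)/(u² + 25). Integrate: linear → ln, quadratic → (1/2)ln + arctan: (4/89) ln|(u - 8)| - (2/89) ln(u² + 25) - (32/445) arctan(u/5) + C


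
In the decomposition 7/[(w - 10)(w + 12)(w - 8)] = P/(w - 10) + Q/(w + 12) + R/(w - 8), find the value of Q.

Cover-up at w = -12: Q = 7/[(-12 - 10)(-12 - 8)] = 7/[(-22)(-20)] = 7/440


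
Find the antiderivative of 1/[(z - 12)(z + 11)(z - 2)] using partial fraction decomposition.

Cover-up: P = 1/230, Q = 1/299, R = -1/130. Decomposition: (1/230)/(z - 12) + (1/299)/(z + 11) - (1/130)/(z - 2). Integrate each term: (1/230) ln|(z - 12)| + (1/299) ln|(z + 11)| - (1/130) ln|(z - 2)| + C


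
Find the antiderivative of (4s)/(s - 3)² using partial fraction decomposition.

Decompose: α = 4, β = 4·3 + 0 = 12, so (4s)/(s - 3)² = 4/(s - 3) + 12/(s - 3)². Integrate: ∫ α/(s - 3) ds = 4 ln|(s - 3)|; ∫ β/(s - 3)² ds = -12/(s - 3). Sum: 4 ln|(s - 3)| - 12/(s - 3) + C


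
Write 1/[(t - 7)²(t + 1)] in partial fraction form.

Cover-up at t=-1: γ = 1/(-1 - 7)² = 1/64. Cover-up at t=7: β = 1/(7 + 1) = 1/8. Comparing t² coeff: α = -γ = -1/64
Result: (-1/64)/(t - 7) + (1/8)/(t - 7)² + (1/64)/(t + 1)


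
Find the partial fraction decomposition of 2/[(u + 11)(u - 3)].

2/(u + 11)(u - 3) = A/(u + 11) + B/(u - 3). A = 2/(-11 - 3) = -1/7, B = 2/(3 + 11) = 1/7
Result: (-1/7)/(u + 11) + (1/7)/(u - 3)


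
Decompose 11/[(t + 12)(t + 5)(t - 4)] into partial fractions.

Using cover-up method: α = 11/112, β = -11/63, γ = 11/144
Result: (11/112)/(t + 12) - (11/63)/(t + 5) + (11/144)/(t - 4)


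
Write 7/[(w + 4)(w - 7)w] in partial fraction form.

Using cover-up method: A = 7/44, B = 1/11, C = -1/4
Result: (7/44)/(w + 4) + (1/11)/(w - 7) - (1/4)/w


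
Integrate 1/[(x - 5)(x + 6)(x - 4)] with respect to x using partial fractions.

Cover-up: α = 1/11, β = 1/110, γ = -1/10. Decomposition: (1/11)/(x - 5) + (1/110)/(x + 6) - (1/10)/(x - 4). Integrate each term: (1/11) ln|(x - 5)| + (1/110) ln|(x + 6)| - (1/10) ln|(x - 4)| + C


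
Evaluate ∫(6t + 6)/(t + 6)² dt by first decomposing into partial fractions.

Decompose: α = 6, β = 6·(-6) + 6 = -30, so (6t + 6)/(t + 6)² = 6/(t + 6) - 30/(t + 6)². Integrate: ∫ α/(t + 6) dt = 6 ln|(t + 6)|; ∫ β/(t + 6)² dt = 30/(t + 6). Sum: 6 ln|(t + 6)| + 30/(t + 6) + C


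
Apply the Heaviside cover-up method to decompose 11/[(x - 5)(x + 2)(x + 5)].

Cover (x - 5), x=5: A = 11/[(5 + 2)(5 + 5)] = 11/70. Cover (x + 2), x=-2: B = 11/[(-2 - 5)(-2 + 5)] = -11/21. Cover (x + 5), x=-5: C = 11/[(-5 - 5)(-5 + 2)] = 11/30.
Result: (11/70)/(x - 5) - (11/21)/(x + 2) + (11/30)/(x + 5)


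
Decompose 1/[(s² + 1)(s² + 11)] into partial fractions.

Coefficient matching gives α = γ = 0, β = 1/(11-1) = 1/10, δ = -β = -1/10
Result: (1/10)/(s² + 1) - (1/10)/(s² + 11)


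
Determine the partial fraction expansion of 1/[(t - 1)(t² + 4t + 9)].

Cover-up at t = 1: A = 1/(1² + 4·1 + 9) = 1/14. Then B = -A = -1/14, C = -A·(4 + 1) = -5/14
Result: (1/14)/(t - 1) - ((1/14)t + 5/14)/(t² + 4t + 9)


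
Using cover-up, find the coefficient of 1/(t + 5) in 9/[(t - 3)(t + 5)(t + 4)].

Cover (t + 5), set t=-5: 9/[(-5 - 3)(-5 + 4)] = 9/8


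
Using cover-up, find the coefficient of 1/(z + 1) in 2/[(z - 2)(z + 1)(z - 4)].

Cover (z + 1), set z=-1: 2/[(-1 - 2)(-1 - 4)] = 2/15


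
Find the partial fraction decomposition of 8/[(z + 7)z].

8/(z + 7)z = P/(z + 7) + Q/z. P = 8/(-7 - 0) = -8/7, Q = 8/(0 + 7) = 8/7
Result: (-8/7)/(z + 7) + (8/7)/z


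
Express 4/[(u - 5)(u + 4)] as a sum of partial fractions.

4/(u - 5)(u + 4) = A/(u - 5) + B/(u + 4). A = 4/(5 + 4) = 4/9, B = 4/(-4 - 5) = -4/9
Result: (4/9)/(u - 5) - (4/9)/(u + 4)


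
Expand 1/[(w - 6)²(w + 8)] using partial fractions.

Cover-up at w=-8: γ = 1/(-8 - 6)² = 1/196. Cover-up at w=6: β = 1/(6 + 8) = 1/14. Comparing w² coeff: α = -γ = -1/196
Result: (-1/196)/(w - 6) + (1/14)/(w - 6)² + (1/196)/(w + 8)


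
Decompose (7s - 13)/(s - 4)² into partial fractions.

(7s - 13) = P(s - 4) + Q. At s = 4: Q = 7·4 - 13 = 15. Coeff of s: P = 7
Result: 7/(s - 4) + 15/(s - 4)²


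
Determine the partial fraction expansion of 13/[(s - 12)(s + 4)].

13/(s - 12)(s + 4) = A/(s - 12) + B/(s + 4). A = 13/(12 + 4) = 13/16, B = 13/(-4 - 12) = -13/16
Result: (13/16)/(s - 12) - (13/16)/(s + 4)


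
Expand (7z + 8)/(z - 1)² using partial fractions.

(7z + 8) = P(z - 1) + Q. At z = 1: Q = 7·1 + 8 = 15. Coeff of z: P = 7
Result: 7/(z - 1) + 15/(z - 1)²


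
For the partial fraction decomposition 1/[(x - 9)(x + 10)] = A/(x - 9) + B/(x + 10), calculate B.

Cover-up at x = -10: B = 1/(-10 - 9) = -1/19


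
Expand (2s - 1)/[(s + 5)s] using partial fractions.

At s=-5: A = (2·(-5) - 1)/(-5 - 0) = 11/5. At s=0: B = (2·0 - 1)/(0 + 5) = -1/5
Result: (11/5)/(s + 5) - (1/5)/s


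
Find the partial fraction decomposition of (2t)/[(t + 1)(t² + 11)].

At t=-1: α = (2·(-1) + 0)/((-1)² + 11) = -1/6. β = -α = 1/6, γ = 2 - (-1)·α = 11/6
Result: (-1/6)/(t + 1) + ((1/6)t + 11/6)/(t² + 11)


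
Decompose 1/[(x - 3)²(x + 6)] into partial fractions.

Cover-up at x=-6: γ = 1/(-6 - 3)² = 1/81. Cover-up at x=3: β = 1/(3 + 6) = 1/9. Comparing x² coeff: α = -γ = -1/81
Result: (-1/81)/(x - 3) + (1/9)/(x - 3)² + (1/81)/(x + 6)


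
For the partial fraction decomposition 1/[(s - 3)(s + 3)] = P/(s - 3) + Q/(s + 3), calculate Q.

Cover-up at s = -3: Q = 1/(-3 - 3) = -1/6


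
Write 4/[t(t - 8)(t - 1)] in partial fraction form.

Using cover-up method: P = 1/2, Q = 1/14, R = -4/7
Result: (1/2)/t + (1/14)/(t - 8) - (4/7)/(t - 1)


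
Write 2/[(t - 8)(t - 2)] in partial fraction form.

2/(t - 8)(t - 2) = α/(t - 8) + β/(t - 2). α = 2/(8 - 2) = 1/3, β = 2/(2 - 8) = -1/3
Result: (1/3)/(t - 8) - (1/3)/(t - 2)


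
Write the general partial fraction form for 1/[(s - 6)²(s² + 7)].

Repeated linear + quadratic: A/(s - 6) + B/(s - 6)² + (Cs + D)/(s² + 7)


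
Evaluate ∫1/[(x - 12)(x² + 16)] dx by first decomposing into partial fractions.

Cover-up at x=12: α = 1/(12²+16) = 1/160. Coeff matching: β = -1/160, γ = -3/40. Decomposition: (1/160)/(x - 12) - ((1/160)x + 3/40)/(x² + 16). Integrate: linear → ln, quadratic → (1/2)ln + arctan: (1/160) ln|(x - 12)| - (1/320) ln(x² + 16) - (3/160) arctan(x/4) + C


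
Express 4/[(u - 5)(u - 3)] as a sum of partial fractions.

4/(u - 5)(u - 3) = A/(u - 5) + B/(u - 3). A = 4/(5 - 3) = 2, B = 4/(3 - 5) = -2
Result: 2/(u - 5) - 2/(u - 3)


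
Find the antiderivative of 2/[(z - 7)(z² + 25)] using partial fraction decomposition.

Cover-up at z=7: α = 2/(7²+25) = 1/37. Coeff matching: β = -1/37, γ = -7/37. Decomposition: (1/37)/(z - 7) - ((1/37)z + 7/37)/(z² + 25). Integrate: linear → ln, quadratic → (1/2)ln + arctan: (1/37) ln|(z - 7)| - (1/74) ln(z² + 25) - (7/185) arctan(z/5) + C


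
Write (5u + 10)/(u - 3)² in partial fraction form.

(5u + 10) = α(u - 3) + β. At u = 3: β = 5·3 + 10 = 25. Coeff of u: α = 5
Result: 5/(u - 3) + 25/(u - 3)²


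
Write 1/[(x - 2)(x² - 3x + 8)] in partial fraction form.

Cover-up at x = 2: A = 1/(2² - 3·2 + 8) = 1/6. Then B = -A = -1/6, C = -A·(-3 + 2) = 1/6
Result: (1/6)/(x - 2) - ((1/6)x - 1/6)/(x² - 3x + 8)


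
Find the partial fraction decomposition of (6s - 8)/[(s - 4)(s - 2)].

At s=4: α = (6·4 - 8)/(4 - 2) = 8. At s=2: β = (6·2 - 8)/(2 - 4) = -2
Result: 8/(s - 4) - 2/(s - 2)


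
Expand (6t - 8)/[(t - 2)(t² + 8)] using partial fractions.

At t=2: P = (6·2 - 8)/(2² + 8) = 1/3. Q = -P = -1/3, R = 6 - 2·P = 16/3
Result: (1/3)/(t - 2) - ((1/3)t - 16/3)/(t² + 8)


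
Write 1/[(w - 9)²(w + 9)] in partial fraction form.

Cover-up at w=-9: C = 1/(-9 - 9)² = 1/324. Cover-up at w=9: B = 1/(9 + 9) = 1/18. Comparing w² coeff: A = -C = -1/324
Result: (-1/324)/(w - 9) + (1/18)/(w - 9)² + (1/324)/(w + 9)


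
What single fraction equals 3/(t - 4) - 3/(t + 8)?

Common denominator (t - 4)(t + 8). Numerator: 3(t + 8) - 3(t - 4) = (3t + 24) - (3t - 12) = 36
Result: (36)/[(t - 4)(t + 8)]


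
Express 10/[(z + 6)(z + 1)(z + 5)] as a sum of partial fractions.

Using cover-up method: A = 2, B = 1/2, C = -5/2
Result: 2/(z + 6) + (1/2)/(z + 1) - (5/2)/(z + 5)


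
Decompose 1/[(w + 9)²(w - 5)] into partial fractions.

Cover-up at w=5: γ = 1/(5 + 9)² = 1/196. Cover-up at w=-9: β = 1/(-9 - 5) = -1/14. Comparing w² coeff: α = -γ = -1/196
Result: (-1/196)/(w + 9) - (1/14)/(w + 9)² + (1/196)/(w - 5)


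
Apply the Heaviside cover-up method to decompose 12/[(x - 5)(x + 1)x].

Cover (x - 5), x=5: A = 12/[(5 + 1)(5 - 0)] = 2/5. Cover (x + 1), x=-1: B = 12/[(-1 - 5)(-1 - 0)] = 2. Cover x, x=0: C = 12/[(0 - 5)(0 + 1)] = -12/5.
Result: (2/5)/(x - 5) + 2/(x + 1) - (12/5)/x


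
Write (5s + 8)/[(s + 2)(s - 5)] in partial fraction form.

At s=-2: P = (5·(-2) + 8)/(-2 - 5) = 2/7. At s=5: Q = (5·5 + 8)/(5 + 2) = 33/7
Result: (2/7)/(s + 2) + (33/7)/(s - 5)


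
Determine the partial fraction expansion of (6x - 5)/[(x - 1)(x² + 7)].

At x=1: P = (6·1 - 5)/(1² + 7) = 1/8. Q = -P = -1/8, R = 6 - 1·P = 47/8
Result: (1/8)/(x - 1) - ((1/8)x - 47/8)/(x² + 7)


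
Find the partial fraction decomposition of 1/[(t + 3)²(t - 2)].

Cover-up at t=2: γ = 1/(2 + 3)² = 1/25. Cover-up at t=-3: β = 1/(-3 - 2) = -1/5. Comparing t² coeff: α = -γ = -1/25
Result: (-1/25)/(t + 3) - (1/5)/(t + 3)² + (1/25)/(t - 2)


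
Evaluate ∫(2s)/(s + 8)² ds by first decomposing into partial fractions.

Decompose: P = 2, Q = 2·(-8) + 0 = -16, so (2s)/(s + 8)² = 2/(s + 8) - 16/(s + 8)². Integrate: ∫ P/(s + 8) ds = 2 ln|(s + 8)|; ∫ Q/(s + 8)² ds = 16/(s + 8). Sum: 2 ln|(s + 8)| + 16/(s + 8) + C


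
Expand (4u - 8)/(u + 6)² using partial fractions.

(4u - 8) = α(u + 6) + β. At u = -6: β = 4·(-6) - 8 = -32. Coeff of u: α = 4
Result: 4/(u + 6) - 32/(u + 6)²


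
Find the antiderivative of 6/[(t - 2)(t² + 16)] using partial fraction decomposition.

Cover-up at t=2: P = 6/(2²+16) = 3/10. Coeff matching: Q = -3/10, R = -3/5. Decomposition: (3/10)/(t - 2) - ((3/10)t + 3/5)/(t² + 16). Integrate: linear → ln, quadratic → (1/2)ln + arctan: (3/10) ln|(t - 2)| - (3/20) ln(t² + 16) - (3/20) arctan(t/4) + C


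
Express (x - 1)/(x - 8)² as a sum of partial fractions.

(x - 1) = A(x - 8) + B. At x = 8: B = 1·8 - 1 = 7. Coeff of x: A = 1
Result: 1/(x - 8) + 7/(x - 8)²


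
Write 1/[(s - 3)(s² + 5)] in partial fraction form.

Cover-up at s = 3: A = 1/(3² + 5) = 1/14. Then B = -A = -1/14, C = -A·(0 + 3) = -3/14
Result: (1/14)/(s - 3) - ((1/14)s + 3/14)/(s² + 5)


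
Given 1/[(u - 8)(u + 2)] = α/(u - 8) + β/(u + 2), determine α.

Cover-up at u = 8: α = 1/(8 + 2) = 1/10


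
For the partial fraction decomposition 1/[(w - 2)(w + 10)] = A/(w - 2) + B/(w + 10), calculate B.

Cover-up at w = -10: B = 1/(-10 - 2) = -1/12


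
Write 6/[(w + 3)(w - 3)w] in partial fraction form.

Using cover-up method: A = 1/3, B = 1/3, C = -2/3
Result: (1/3)/(w + 3) + (1/3)/(w - 3) - (2/3)/w


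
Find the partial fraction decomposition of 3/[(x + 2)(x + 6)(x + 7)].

Using cover-up method: α = 3/20, β = -3/4, γ = 3/5
Result: (3/20)/(x + 2) - (3/4)/(x + 6) + (3/5)/(x + 7)


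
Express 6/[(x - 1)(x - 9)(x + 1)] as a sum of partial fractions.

Using cover-up method: A = -3/8, B = 3/40, C = 3/10
Result: (-3/8)/(x - 1) + (3/40)/(x - 9) + (3/10)/(x + 1)


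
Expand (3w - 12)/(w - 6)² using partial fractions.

(3w - 12) = α(w - 6) + β. At w = 6: β = 3·6 - 12 = 6. Coeff of w: α = 3
Result: 3/(w - 6) + 6/(w - 6)²


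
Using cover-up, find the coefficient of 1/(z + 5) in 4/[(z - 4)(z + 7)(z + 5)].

Cover (z + 5), set z=-5: 4/[(-5 - 4)(-5 + 7)] = -2/9


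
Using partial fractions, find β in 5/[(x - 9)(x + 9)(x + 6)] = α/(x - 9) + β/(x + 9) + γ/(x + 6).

Cover-up at x = -9: β = 5/[(-9 - 9)(-9 + 6)] = 5/[(-18)(-3)] = 5/54


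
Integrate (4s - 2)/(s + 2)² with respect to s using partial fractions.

Decompose: α = 4, β = 4·(-2) - 2 = -10, so (4s - 2)/(s + 2)² = 4/(s + 2) - 10/(s + 2)². Integrate: ∫ α/(s + 2) ds = 4 ln|(s + 2)|; ∫ β/(s + 2)² ds = 10/(s + 2). Sum: 4 ln|(s + 2)| + 10/(s + 2) + C


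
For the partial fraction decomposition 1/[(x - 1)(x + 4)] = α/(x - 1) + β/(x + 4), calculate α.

Cover-up at x = 1: α = 1/(1 + 4) = 1/5


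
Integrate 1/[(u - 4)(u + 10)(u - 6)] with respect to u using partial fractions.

Cover-up: α = -1/28, β = 1/224, γ = 1/32. Decomposition: (-1/28)/(u - 4) + (1/224)/(u + 10) + (1/32)/(u - 6). Integrate each term: (-1/28) ln|(u - 4)| + (1/224) ln|(u + 10)| + (1/32) ln|(u - 6)| + C


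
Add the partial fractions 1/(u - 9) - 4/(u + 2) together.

Common denominator (u - 9)(u + 2). Numerator: 1(u + 2) - 4(u - 9) = (u + 2) - (4u - 36) = -3u + 38
Result: (-3u + 38)/[(u - 9)(u + 2)]


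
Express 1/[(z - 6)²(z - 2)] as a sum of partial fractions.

Cover-up at z=2: R = 1/(2 - 6)² = 1/16. Cover-up at z=6: Q = 1/(6 - 2) = 1/4. Comparing z² coeff: P = -R = -1/16
Result: (-1/16)/(z - 6) + (1/4)/(z - 6)² + (1/16)/(z - 2)


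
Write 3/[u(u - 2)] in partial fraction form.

3/u(u - 2) = P/u + Q/(u - 2). P = 3/(0 - 2) = -3/2, Q = 3/(2 - 0) = 3/2
Result: (-3/2)/u + (3/2)/(u - 2)


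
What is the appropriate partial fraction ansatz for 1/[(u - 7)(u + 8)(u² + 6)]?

Two linear + quadratic: P/(u - 7) + Q/(u + 8) + (Ru + S)/(u² + 6)


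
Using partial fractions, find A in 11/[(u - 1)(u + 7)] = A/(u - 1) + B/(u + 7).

Cover-up at u = 1: A = 11/(1 + 7) = 11/8


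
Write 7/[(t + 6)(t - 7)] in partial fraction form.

7/(t + 6)(t - 7) = P/(t + 6) + Q/(t - 7). P = 7/(-6 - 7) = -7/13, Q = 7/(7 + 6) = 7/13
Result: (-7/13)/(t + 6) + (7/13)/(t - 7)


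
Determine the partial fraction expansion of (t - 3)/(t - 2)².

(t - 3) = α(t - 2) + β. At t = 2: β = 1·2 - 3 = -1. Coeff of t: α = 1
Result: 1/(t - 2) - 1/(t - 2)²


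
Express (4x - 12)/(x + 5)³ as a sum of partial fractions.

(4x - 12) = α(x + 5)² + β(x + 5) + γ. At x = -5: γ = 4·(-5) - 12 = -32. Coefficients: α = 0, β = 4
Result: 4/(x + 5)² - 32/(x + 5)³


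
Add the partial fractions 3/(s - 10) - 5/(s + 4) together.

Common denominator (s - 10)(s + 4). Numerator: 3(s + 4) - 5(s - 10) = (3s + 12) - (5s - 50) = -2s + 62
Result: (-2s + 62)/[(s - 10)(s + 4)]


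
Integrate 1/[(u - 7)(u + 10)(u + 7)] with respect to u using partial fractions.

Cover-up: A = 1/238, B = 1/51, C = -1/42. Decomposition: (1/238)/(u - 7) + (1/51)/(u + 10) - (1/42)/(u + 7). Integrate each term: (1/238) ln|(u - 7)| + (1/51) ln|(u + 10)| - (1/42) ln|(u + 7)| + C


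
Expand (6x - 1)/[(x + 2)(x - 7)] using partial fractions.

At x=-2: A = (6·(-2) - 1)/(-2 - 7) = 13/9. At x=7: B = (6·7 - 1)/(7 + 2) = 41/9
Result: (13/9)/(x + 2) + (41/9)/(x - 7)


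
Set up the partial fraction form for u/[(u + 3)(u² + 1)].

Linear + irreducible quadratic: α/(u + 3) + (βu + γ)/(u² + 1)


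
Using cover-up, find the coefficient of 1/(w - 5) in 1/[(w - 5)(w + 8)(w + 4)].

Cover (w - 5), set w=5: 1/[(5 + 8)(5 + 4)] = 1/117


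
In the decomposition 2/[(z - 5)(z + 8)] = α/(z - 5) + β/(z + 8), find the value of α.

Cover-up at z = 5: α = 2/(5 + 8) = 2/13


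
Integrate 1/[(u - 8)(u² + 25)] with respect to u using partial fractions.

Cover-up at u=8: α = 1/(8²+25) = 1/89. Coeff matching: β = -1/89, γ = -8/89. Decomposition: (1/89)/(u - 8) - ((1/89)u + 8/89)/(u² + 25). Integrate: linear → ln, quadratic → (1/2)ln + arctan: (1/89) ln|(u - 8)| - (1/178) ln(u² + 25) - (8/445) arctan(u/5) + C


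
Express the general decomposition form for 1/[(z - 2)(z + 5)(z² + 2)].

Two linear + quadratic: α/(z - 2) + β/(z + 5) + (γz + δ)/(z² + 2)


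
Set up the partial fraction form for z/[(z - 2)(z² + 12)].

Linear + irreducible quadratic: P/(z - 2) + (Qz + R)/(z² + 12)


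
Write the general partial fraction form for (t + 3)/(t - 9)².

Repeated linear factor: A/(t - 9) + B/(t - 9)²


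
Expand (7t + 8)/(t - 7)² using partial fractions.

(7t + 8) = P(t - 7) + Q. At t = 7: Q = 7·7 + 8 = 57. Coeff of t: P = 7
Result: 7/(t - 7) + 57/(t - 7)²


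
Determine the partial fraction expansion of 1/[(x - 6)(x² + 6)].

Cover-up at x = 6: α = 1/(6² + 6) = 1/42. Then β = -α = -1/42, γ = -α·(0 + 6) = -1/7
Result: (1/42)/(x - 6) - ((1/42)x + 1/7)/(x² + 6)


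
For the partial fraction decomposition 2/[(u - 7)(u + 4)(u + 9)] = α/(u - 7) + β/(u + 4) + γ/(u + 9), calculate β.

Cover-up at u = -4: β = 2/[(-4 - 7)(-4 + 9)] = 2/[(-11)(5)] = -2/55


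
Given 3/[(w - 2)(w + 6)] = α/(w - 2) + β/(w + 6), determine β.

Cover-up at w = -6: β = 3/(-6 - 2) = -3/8
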